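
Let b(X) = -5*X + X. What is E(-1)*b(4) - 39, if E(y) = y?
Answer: -23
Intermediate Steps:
b(X) = -4*X
E(-1)*b(4) - 39 = -(-4)*4 - 39 = -1*(-16) - 39 = 16 - 39 = -23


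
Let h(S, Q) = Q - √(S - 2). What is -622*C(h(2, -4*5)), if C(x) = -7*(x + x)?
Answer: -174160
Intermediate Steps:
h(S, Q) = Q - √(-2 + S)
C(x) = -14*x
-622*C(h(2, -4*5)) = -(-8708)*(-4*5 - √(-2 + 2)) = -(-8708)*(-20 - √0) = -(-8708)*(-20 - 1*0) = -(-8708)*(-20 + 0) = -(-8708)*(-20) = -622*280 = -174160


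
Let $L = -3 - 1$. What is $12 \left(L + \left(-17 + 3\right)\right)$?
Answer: $-216$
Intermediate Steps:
$L = -4$ ($L = -3 - 1 = -4$)
$12 \left(L + \left(-17 + 3\right)\right) = 12 \left(-4 + \left(-17 + 3\right)\right) = 12 \left(-4 - 14\right) = 12 \left(-18\right) = -216$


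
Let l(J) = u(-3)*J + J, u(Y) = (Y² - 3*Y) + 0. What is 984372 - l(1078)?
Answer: 963890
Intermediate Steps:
u(Y) = Y² - 3*Y
l(J) = 19*J (l(J) = (-3*(-3 - 3))*J + J = (-3*(-6))*J + J = 18*J + J = 19*J)
984372 - l(1078) = 984372 - 19*1078 = 984372 - 1*20482 = 984372 - 20482 = 963890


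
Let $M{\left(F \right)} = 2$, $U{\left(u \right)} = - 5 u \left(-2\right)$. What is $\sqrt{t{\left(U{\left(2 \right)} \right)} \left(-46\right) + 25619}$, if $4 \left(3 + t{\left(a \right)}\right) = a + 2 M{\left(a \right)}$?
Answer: $\sqrt{25481} \approx 159.63$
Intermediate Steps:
$U{\left(u \right)} = 10 u$
$t{\left(a \right)} = -2 + \frac{a}{4}$ ($t{\left(a \right)} = -3 + \frac{a + 2 \cdot 2}{4} = -3 + \frac{a + 4}{4} = -3 + \frac{4 + a}{4} = -3 + \left(1 + \frac{a}{4}\right) = -2 + \frac{a}{4}$)
$\sqrt{t{\left(U{\left(2 \right)} \right)} \left(-46\right) + 25619} = \sqrt{\left(-2 + \frac{10 \cdot 2}{4}\right) \left(-46\right) + 25619} = \sqrt{\left(-2 + \frac{1}{4} \cdot 20\right) \left(-46\right) + 25619} = \sqrt{\left(-2 + 5\right) \left(-46\right) + 25619} = \sqrt{3 \left(-46\right) + 25619} = \sqrt{-138 + 25619} = \sqrt{25481}$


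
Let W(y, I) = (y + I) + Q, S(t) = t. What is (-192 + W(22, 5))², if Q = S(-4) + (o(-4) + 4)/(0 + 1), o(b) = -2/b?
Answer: 108241/4 ≈ 27060.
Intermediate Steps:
Q = ½ (Q = -4 + (-2/(-4) + 4)/(0 + 1) = -4 + (-2*(-¼) + 4)/1 = -4 + (½ + 4)*1 = -4 + (9/2)*1 = -4 + 9/2 = ½ ≈ 0.50000)
W(y, I) = ½ + I + y (W(y, I) = (y + I) + ½ = (I + y) + ½ = ½ + I + y)
(-192 + W(22, 5))² = (-192 + (½ + 5 + 22))² = (-192 + 55/2)² = (-329/2)² = 108241/4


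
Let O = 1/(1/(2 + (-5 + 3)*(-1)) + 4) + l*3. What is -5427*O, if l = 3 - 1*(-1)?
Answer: -1128816/17 ≈ -66401.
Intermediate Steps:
l = 4 (l = 3 + 1 = 4)
O = 208/17 (O = 1/(1/(2 + (-5 + 3)*(-1)) + 4) + 4*3 = 1/(1/(2 - 2*(-1)) + 4) + 12 = 1/(1/(2 + 2) + 4) + 12 = 1/(1/4 + 4) + 12 = 1/(¼ + 4) + 12 = 1/(17/4) + 12 = 4/17 + 12 = 208/17 ≈ 12.235)
-5427*O = -5427*208/17 = -1128816/17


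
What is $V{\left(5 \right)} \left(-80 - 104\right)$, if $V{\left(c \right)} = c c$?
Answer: $-4600$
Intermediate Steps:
$V{\left(c \right)} = c^{2}$
$V{\left(5 \right)} \left(-80 - 104\right) = 5^{2} \left(-80 - 104\right) = 25 \left(-184\right) = -4600$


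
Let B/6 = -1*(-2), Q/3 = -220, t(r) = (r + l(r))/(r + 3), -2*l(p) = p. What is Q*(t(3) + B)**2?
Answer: -396165/4 ≈ -99041.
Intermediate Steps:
l(p) = -p/2
t(r) = r/(2*(3 + r)) (t(r) = (r - r/2)/(r + 3) = (r/2)/(3 + r) = r/(2*(3 + r)))
Q = -660 (Q = 3*(-220) = -660)
B = 12 (B = 6*(-1*(-2)) = 6*2 = 12)
Q*(t(3) + B)**2 = -660*((1/2)*3/(3 + 3) + 12)**2 = -660*((1/2)*3/6 + 12)**2 = -660*((1/2)*3*(1/6) + 12)**2 = -660*(1/4 + 12)**2 = -660*(49/4)**2 = -660*2401/16 = -396165/4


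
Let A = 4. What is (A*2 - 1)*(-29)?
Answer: -203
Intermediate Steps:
(A*2 - 1)*(-29) = (4*2 - 1)*(-29) = (8 - 1)*(-29) = 7*(-29) = -203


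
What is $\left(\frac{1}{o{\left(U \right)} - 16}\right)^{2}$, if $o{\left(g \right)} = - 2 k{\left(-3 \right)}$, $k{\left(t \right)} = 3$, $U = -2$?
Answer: $\frac{1}{484} \approx 0.0020661$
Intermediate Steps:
$o{\left(g \right)} = -6$ ($o{\left(g \right)} = \left(-2\right) 3 = -6$)
$\left(\frac{1}{o{\left(U \right)} - 16}\right)^{2} = \left(\frac{1}{-6 - 16}\right)^{2} = \left(\frac{1}{-22}\right)^{2} = \left(- \frac{1}{22}\right)^{2} = \frac{1}{484}$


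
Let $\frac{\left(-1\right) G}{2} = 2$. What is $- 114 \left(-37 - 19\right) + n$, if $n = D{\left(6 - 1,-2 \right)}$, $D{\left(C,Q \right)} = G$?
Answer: $6380$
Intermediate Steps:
$G = -4$ ($G = \left(-2\right) 2 = -4$)
$D{\left(C,Q \right)} = -4$
$n = -4$
$- 114 \left(-37 - 19\right) + n = - 114 \left(-37 - 19\right) - 4 = \left(-114\right) \left(-56\right) - 4 = 6384 - 4 = 6380$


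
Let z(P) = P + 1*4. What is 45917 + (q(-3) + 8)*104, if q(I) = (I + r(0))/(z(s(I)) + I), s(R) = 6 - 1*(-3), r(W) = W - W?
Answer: 233589/5 ≈ 46718.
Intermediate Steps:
r(W) = 0
s(R) = 9 (s(R) = 6 + 3 = 9)
z(P) = 4 + P (z(P) = P + 4 = 4 + P)
q(I) = I/(13 + I) (q(I) = (I + 0)/((4 + 9) + I) = I/(13 + I))
45917 + (q(-3) + 8)*104 = 45917 + (-3/(13 - 3) + 8)*104 = 45917 + (-3/10 + 8)*104 = 45917 + (77/10)*104 = 45917 + 4004/5 = 233589/5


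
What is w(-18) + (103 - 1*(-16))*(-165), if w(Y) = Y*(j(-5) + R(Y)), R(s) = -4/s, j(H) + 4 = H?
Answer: -19477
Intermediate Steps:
j(H) = -4 + H
w(Y) = Y*(-9 - 4/Y) (w(Y) = Y*((-4 - 5) - 4/Y) = Y*(-9 - 4/Y))
w(-18) + (103 - 1*(-16))*(-165) = (-4 - 9*(-18)) + (103 - 1*(-16))*(-165) = (-4 + 162) + (103 + 16)*(-165) = 158 + 119*(-165) = 158 - 19635 = -19477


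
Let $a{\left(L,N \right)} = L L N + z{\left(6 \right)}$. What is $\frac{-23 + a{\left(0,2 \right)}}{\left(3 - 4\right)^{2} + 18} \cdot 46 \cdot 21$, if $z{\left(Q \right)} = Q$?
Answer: $- \frac{16422}{19} \approx -864.32$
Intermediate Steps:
$a{\left(L,N \right)} = 6 + N L^{2}$ ($a{\left(L,N \right)} = L L N + 6 = L^{2} N + 6 = N L^{2} + 6 = 6 + N L^{2}$)
$\frac{-23 + a{\left(0,2 \right)}}{\left(3 - 4\right)^{2} + 18} \cdot 46 \cdot 21 = \frac{-23 + \left(6 + 2 \cdot 0^{2}\right)}{\left(3 - 4\right)^{2} + 18} \cdot 46 \cdot 21 = \frac{-23 + \left(6 + 2 \cdot 0\right)}{\left(-1\right)^{2} + 18} \cdot 46 \cdot 21 = \frac{-23 + \left(6 + 0\right)}{1 + 18} \cdot 46 \cdot 21 = \frac{-23 + 6}{19} \cdot 46 \cdot 21 = \left(-17\right) \frac{1}{19} \cdot 46 \cdot 21 = \left(- \frac{17}{19}\right) 46 \cdot 21 = \left(- \frac{782}{19}\right) 21 = - \frac{16422}{19}$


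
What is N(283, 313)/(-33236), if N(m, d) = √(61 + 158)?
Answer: -√219/33236 ≈ -0.00044526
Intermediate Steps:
N(m, d) = √219
N(283, 313)/(-33236) = √219/(-33236) = √219*(-1/33236) = -√219/33236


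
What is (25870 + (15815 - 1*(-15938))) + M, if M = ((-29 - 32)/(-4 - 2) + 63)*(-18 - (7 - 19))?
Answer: 57184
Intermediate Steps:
M = -439 (M = (-61/(-6) + 63)*(-18 - 1*(-12)) = (-61*(-⅙) + 63)*(-18 + 12) = (61/6 + 63)*(-6) = (439/6)*(-6) = -439)
(25870 + (15815 - 1*(-15938))) + M = (25870 + (15815 - 1*(-15938))) - 439 = (25870 + (15815 + 15938)) - 439 = (25870 + 31753) - 439 = 57623 - 439 = 57184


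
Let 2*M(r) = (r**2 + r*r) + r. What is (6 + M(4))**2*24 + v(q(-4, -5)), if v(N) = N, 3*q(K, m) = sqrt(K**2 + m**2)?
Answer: 13824 + sqrt(41)/3 ≈ 13826.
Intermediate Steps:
M(r) = r**2 + r/2 (M(r) = ((r**2 + r*r) + r)/2 = ((r**2 + r**2) + r)/2 = (2*r**2 + r)/2 = (r + 2*r**2)/2 = r**2 + r/2)
q(K, m) = sqrt(K**2 + m**2)/3
(6 + M(4))**2*24 + v(q(-4, -5)) = (6 + 4*(1/2 + 4))**2*24 + sqrt((-4)**2 + (-5)**2)/3 = (6 + 4*(9/2))**2*24 + sqrt(16 + 25)/3 = (6 + 18)**2*24 + sqrt(41)/3 = 24**2*24 + sqrt(41)/3 = 576*24 + sqrt(41)/3 = 13824 + sqrt(41)/3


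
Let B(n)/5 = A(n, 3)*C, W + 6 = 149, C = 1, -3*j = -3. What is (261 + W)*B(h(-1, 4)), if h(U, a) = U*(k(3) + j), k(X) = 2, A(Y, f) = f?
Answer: 6060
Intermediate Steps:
j = 1 (j = -⅓*(-3) = 1)
h(U, a) = 3*U (h(U, a) = U*(2 + 1) = U*3 = 3*U)
W = 143 (W = -6 + 149 = 143)
B(n) = 15 (B(n) = 5*(3*1) = 5*3 = 15)
(261 + W)*B(h(-1, 4)) = (261 + 143)*15 = 404*15 = 6060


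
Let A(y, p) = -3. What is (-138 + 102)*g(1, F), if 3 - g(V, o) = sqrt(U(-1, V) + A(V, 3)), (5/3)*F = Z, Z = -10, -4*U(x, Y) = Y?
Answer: -108 + 18*I*sqrt(13) ≈ -108.0 + 64.9*I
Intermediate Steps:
U(x, Y) = -Y/4
F = -6 (F = (3/5)*(-10) = -6)
g(V, o) = 3 - sqrt(-3 - V/4) (g(V, o) = 3 - sqrt(-V/4 - 3) = 3 - sqrt(-3 - V/4))
(-138 + 102)*g(1, F) = (-138 + 102)*(3 - sqrt(-12 - 1*1)/2) = -36*(3 - sqrt(-12 - 1)/2) = -36*(3 - I*sqrt(13)/2) = -108 + 18*I*sqrt(13)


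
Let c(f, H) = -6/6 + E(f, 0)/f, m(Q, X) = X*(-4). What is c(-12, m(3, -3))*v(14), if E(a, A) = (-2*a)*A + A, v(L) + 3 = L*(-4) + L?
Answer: 45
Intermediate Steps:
m(Q, X) = -4*X
v(L) = -3 - 3*L (v(L) = -3 + (L*(-4) + L) = -3 + (-4*L + L) = -3 - 3*L)
E(a, A) = A - 2*A*a (E(a, A) = -2*A*a + A = A - 2*A*a)
c(f, H) = -1 (c(f, H) = -6/6 + (0*(1 - 2*f))/f = -6*1/6 + 0/f = -1 + 0 = -1)
c(-12, m(3, -3))*v(14) = -(-3 - 3*14) = -(-3 - 42) = -1*(-45) = 45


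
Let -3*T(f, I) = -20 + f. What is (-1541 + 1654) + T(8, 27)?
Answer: 117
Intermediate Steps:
T(f, I) = 20/3 - f/3 (T(f, I) = -(-20 + f)/3 = 20/3 - f/3)
(-1541 + 1654) + T(8, 27) = (-1541 + 1654) + (20/3 - 1/3*8) = 113 + (20/3 - 8/3) = 113 + 4 = 117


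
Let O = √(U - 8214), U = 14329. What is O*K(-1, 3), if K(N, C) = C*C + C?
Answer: 12*√6115 ≈ 938.38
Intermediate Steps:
K(N, C) = C + C² (K(N, C) = C² + C = C + C²)
O = √6115 (O = √(14329 - 8214) = √6115 ≈ 78.198)
O*K(-1, 3) = √6115*(3*(1 + 3)) = √6115*(3*4) = √6115*12 = 12*√6115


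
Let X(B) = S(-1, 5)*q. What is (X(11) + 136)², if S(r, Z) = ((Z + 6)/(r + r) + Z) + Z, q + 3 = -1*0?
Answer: 60025/4 ≈ 15006.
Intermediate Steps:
q = -3 (q = -3 - 1*0 = -3 + 0 = -3)
S(r, Z) = 2*Z + (6 + Z)/(2*r) (S(r, Z) = ((6 + Z)/((2*r)) + Z) + Z = ((6 + Z)*(1/(2*r)) + Z) + Z = ((6 + Z)/(2*r) + Z) + Z = (Z + (6 + Z)/(2*r)) + Z = 2*Z + (6 + Z)/(2*r))
X(B) = -27/2 (X(B) = ((½)*(6 + 5 + 4*5*(-1))/(-1))*(-3) = ((½)*(-1)*(6 + 5 - 20))*(-3) = ((½)*(-1)*(-9))*(-3) = (9/2)*(-3) = -27/2)
(X(11) + 136)² = (-27/2 + 136)² = (245/2)² = 60025/4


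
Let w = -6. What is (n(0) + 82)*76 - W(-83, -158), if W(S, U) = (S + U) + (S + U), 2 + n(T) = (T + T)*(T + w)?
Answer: 6562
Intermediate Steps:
n(T) = -2 + 2*T*(-6 + T) (n(T) = -2 + (T + T)*(T - 6) = -2 + (2*T)*(-6 + T) = -2 + 2*T*(-6 + T))
W(S, U) = 2*S + 2*U
(n(0) + 82)*76 - W(-83, -158) = ((-2 - 12*0 + 2*0**2) + 82)*76 - (2*(-83) + 2*(-158)) = ((-2 + 0 + 2*0) + 82)*76 - (-166 - 316) = ((-2 + 0 + 0) + 82)*76 - 1*(-482) = (-2 + 82)*76 + 482 = 80*76 + 482 = 6080 + 482 = 6562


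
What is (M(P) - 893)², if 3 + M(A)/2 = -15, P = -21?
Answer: 863041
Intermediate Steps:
M(A) = -36 (M(A) = -6 + 2*(-15) = -6 - 30 = -36)
(M(P) - 893)² = (-36 - 893)² = (-929)² = 863041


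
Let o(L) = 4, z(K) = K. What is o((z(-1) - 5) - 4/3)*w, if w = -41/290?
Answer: -82/145 ≈ -0.56552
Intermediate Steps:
w = -41/290 (w = -41*1/290 = -41/290 ≈ -0.14138)
o((z(-1) - 5) - 4/3)*w = 4*(-41/290) = -82/145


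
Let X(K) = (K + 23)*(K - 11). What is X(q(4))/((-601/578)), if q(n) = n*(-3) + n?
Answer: 164730/601 ≈ 274.09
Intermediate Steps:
q(n) = -2*n (q(n) = -3*n + n = -2*n)
X(K) = (-11 + K)*(23 + K) (X(K) = (23 + K)*(-11 + K) = (-11 + K)*(23 + K))
X(q(4))/((-601/578)) = (-253 + (-2*4)² + 12*(-2*4))/((-601/578)) = (-253 + (-8)² + 12*(-8))/((-601*1/578)) = (-253 + 64 - 96)/(-601/578) = -285*(-578/601) = 164730/601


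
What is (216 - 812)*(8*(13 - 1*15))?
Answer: 9536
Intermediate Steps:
(216 - 812)*(8*(13 - 1*15)) = -4768*(13 - 15) = -4768*(-2) = -596*(-16) = 9536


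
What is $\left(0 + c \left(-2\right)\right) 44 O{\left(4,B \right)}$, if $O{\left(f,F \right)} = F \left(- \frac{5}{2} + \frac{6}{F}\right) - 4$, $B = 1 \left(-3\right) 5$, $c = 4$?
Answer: $-13904$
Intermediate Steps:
$B = -15$ ($B = \left(-3\right) 5 = -15$)
$O{\left(f,F \right)} = -4 + F \left(- \frac{5}{2} + \frac{6}{F}\right)$ ($O{\left(f,F \right)} = F \left(\left(-5\right) \frac{1}{2} + \frac{6}{F}\right) - 4 = F \left(- \frac{5}{2} + \frac{6}{F}\right) - 4 = -4 + F \left(- \frac{5}{2} + \frac{6}{F}\right)$)
$\left(0 + c \left(-2\right)\right) 44 O{\left(4,B \right)} = \left(0 + 4 \left(-2\right)\right) 44 \left(2 - - \frac{75}{2}\right) = \left(0 - 8\right) 44 \left(2 + \frac{75}{2}\right) = \left(-8\right) 44 \cdot \frac{79}{2} = \left(-352\right) \frac{79}{2} = -13904$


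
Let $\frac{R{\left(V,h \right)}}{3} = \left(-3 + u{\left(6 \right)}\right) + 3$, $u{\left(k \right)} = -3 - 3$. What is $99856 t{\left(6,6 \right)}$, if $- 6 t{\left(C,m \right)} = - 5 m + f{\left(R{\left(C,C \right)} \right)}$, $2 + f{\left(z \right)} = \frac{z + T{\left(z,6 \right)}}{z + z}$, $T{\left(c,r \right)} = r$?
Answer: $\frac{4743160}{9} \approx 5.2702 \cdot 10^{5}$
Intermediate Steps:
$u{\left(k \right)} = -6$ ($u{\left(k \right)} = -3 - 3 = -6$)
$R{\left(V,h \right)} = -18$ ($R{\left(V,h \right)} = 3 \left(\left(-3 - 6\right) + 3\right) = 3 \left(-9 + 3\right) = 3 \left(-6\right) = -18$)
$f{\left(z \right)} = -2 + \frac{6 + z}{2 z}$ ($f{\left(z \right)} = -2 + \frac{z + 6}{z + z} = -2 + \frac{6 + z}{2 z}$)
$t{\left(C,m \right)} = \frac{5}{18} + \frac{5 m}{6}$ ($t{\left(C,m \right)} = - \frac{- 5 m - \left(\frac{3}{2} - \frac{3}{-18}\right)}{6} = - \frac{- 5 m + \left(- \frac{3}{2} + 3 \left(- \frac{1}{18}\right)\right)}{6} = - \frac{- 5 m - \frac{5}{3}}{6} = - \frac{- \frac{5}{3} - 5 m}{6} = \frac{5}{18} + \frac{5 m}{6}$)
$99856 t{\left(6,6 \right)} = 99856 \left(\frac{5}{18} + \frac{5}{6} \cdot 6\right) = 99856 \left(\frac{5}{18} + 5\right) = 99856 \cdot \frac{95}{18} = \frac{4743160}{9}$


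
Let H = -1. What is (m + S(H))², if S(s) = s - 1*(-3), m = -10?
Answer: 64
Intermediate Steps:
S(s) = 3 + s (S(s) = s + 3 = 3 + s)
(m + S(H))² = (-10 + (3 - 1))² = (-10 + 2)² = (-8)² = 64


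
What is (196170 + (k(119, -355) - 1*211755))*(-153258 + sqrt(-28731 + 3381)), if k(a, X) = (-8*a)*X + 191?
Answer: -49435820028 + 20966790*I*sqrt(6) ≈ -4.9436e+10 + 5.1358e+7*I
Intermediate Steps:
k(a, X) = 191 - 8*X*a (k(a, X) = -8*X*a + 191 = 191 - 8*X*a)
(196170 + (k(119, -355) - 1*211755))*(-153258 + sqrt(-28731 + 3381)) = (196170 + ((191 - 8*(-355)*119) - 1*211755))*(-153258 + sqrt(-28731 + 3381)) = (196170 + ((191 + 337960) - 211755))*(-153258 + sqrt(-25350)) = (196170 + (338151 - 211755))*(-153258 + 65*I*sqrt(6)) = (196170 + 126396)*(-153258 + 65*I*sqrt(6)) = 322566*(-153258 + 65*I*sqrt(6)) = -49435820028 + 20966790*I*sqrt(6)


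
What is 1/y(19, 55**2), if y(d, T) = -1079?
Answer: -1/1079 ≈ -0.00092678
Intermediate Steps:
1/y(19, 55**2) = 1/(-1079) = -1/1079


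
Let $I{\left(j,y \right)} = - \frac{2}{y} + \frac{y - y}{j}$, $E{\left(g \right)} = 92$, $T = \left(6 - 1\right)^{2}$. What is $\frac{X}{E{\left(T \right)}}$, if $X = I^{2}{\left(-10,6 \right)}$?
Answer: $\frac{1}{828} \approx 0.0012077$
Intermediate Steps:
$T = 25$ ($T = 5^{2} = 25$)
$I{\left(j,y \right)} = - \frac{2}{y}$ ($I{\left(j,y \right)} = - \frac{2}{y} + \frac{0}{j} = - \frac{2}{y} + 0 = - \frac{2}{y}$)
$X = \frac{1}{9}$ ($X = \left(- \frac{2}{6}\right)^{2} = \left(\left(-2\right) \frac{1}{6}\right)^{2} = \left(- \frac{1}{3}\right)^{2} = \frac{1}{9} \approx 0.11111$)
$\frac{X}{E{\left(T \right)}} = \frac{1}{9 \cdot 92} = \frac{1}{9} \cdot \frac{1}{92} = \frac{1}{828}$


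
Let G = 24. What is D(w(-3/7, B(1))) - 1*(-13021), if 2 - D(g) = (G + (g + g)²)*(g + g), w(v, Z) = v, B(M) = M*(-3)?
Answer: 4474161/343 ≈ 13044.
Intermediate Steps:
B(M) = -3*M
D(g) = 2 - 2*g*(24 + 4*g²) (D(g) = 2 - (24 + (g + g)²)*(g + g) = 2 - (24 + (2*g)²)*2*g = 2 - (24 + 4*g²)*2*g = 2 - 2*g*(24 + 4*g²))
D(w(-3/7, B(1))) - 1*(-13021) = (2 - (-144)/7 - 8*(-3/7)³) - 1*(-13021) = (2 - (-144)/7 - 8*(-3*⅐)³) + 13021 = (2 - 48*(-3/7) - 8*(-3/7)³) + 13021 = (2 + 144/7 - 8*(-27/343)) + 13021 = (2 + 144/7 + 216/343) + 13021 = 7958/343 + 13021 = 4474161/343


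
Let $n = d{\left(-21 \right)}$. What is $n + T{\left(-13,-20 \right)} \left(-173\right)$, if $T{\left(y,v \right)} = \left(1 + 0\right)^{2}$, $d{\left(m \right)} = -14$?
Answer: $-187$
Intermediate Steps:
$n = -14$
$T{\left(y,v \right)} = 1$ ($T{\left(y,v \right)} = 1^{2} = 1$)
$n + T{\left(-13,-20 \right)} \left(-173\right) = -14 + 1 \left(-173\right) = -14 - 173 = -187$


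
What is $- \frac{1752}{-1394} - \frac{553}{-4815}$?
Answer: $\frac{4603381}{3356055} \approx 1.3717$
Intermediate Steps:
$- \frac{1752}{-1394} - \frac{553}{-4815} = \left(-1752\right) \left(- \frac{1}{1394}\right) - - \frac{553}{4815} = \frac{876}{697} + \frac{553}{4815} = \frac{4603381}{3356055}$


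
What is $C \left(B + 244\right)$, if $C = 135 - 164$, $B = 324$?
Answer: $-16472$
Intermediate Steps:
$C = -29$
$C \left(B + 244\right) = - 29 \left(324 + 244\right) = \left(-29\right) 568 = -16472$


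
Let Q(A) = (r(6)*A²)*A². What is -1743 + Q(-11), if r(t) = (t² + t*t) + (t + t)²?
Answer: 3160713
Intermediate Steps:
r(t) = 6*t² (r(t) = (t² + t²) + (2*t)² = 2*t² + 4*t² = 6*t²)
Q(A) = 216*A⁴ (Q(A) = ((6*6²)*A²)*A² = ((6*36)*A²)*A² = (216*A²)*A² = 216*A⁴)
-1743 + Q(-11) = -1743 + 216*(-11)⁴ = -1743 + 216*14641 = -1743 + 3162456 = 3160713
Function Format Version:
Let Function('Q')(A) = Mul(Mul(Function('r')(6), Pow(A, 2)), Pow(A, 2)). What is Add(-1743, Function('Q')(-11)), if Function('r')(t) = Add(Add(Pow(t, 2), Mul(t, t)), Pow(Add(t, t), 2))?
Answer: 3160713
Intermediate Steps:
Function('r')(t) = Mul(6, Pow(t, 2)) (Function('r')(t) = Add(Add(Pow(t, 2), Pow(t, 2)), Pow(Mul(2, t), 2)) = Add(Mul(2, Pow(t, 2)), Mul(4, Pow(t, 2))) = Mul(6, Pow(t, 2)))
Function('Q')(A) = Mul(216, Pow(A, 4)) (Function('Q')(A) = Mul(Mul(Mul(6, Pow(6, 2)), Pow(A, 2)), Pow(A, 2)) = Mul(Mul(Mul(6, 36), Pow(A, 2)), Pow(A, 2)) = Mul(Mul(216, Pow(A, 2)), Pow(A, 2)) = Mul(216, Pow(A, 4)))
Add(-1743, Function('Q')(-11)) = Add(-1743, Mul(216, Pow(-11, 4))) = Add(-1743, Mul(216, 14641)) = Add(-1743, 3162456) = 3160713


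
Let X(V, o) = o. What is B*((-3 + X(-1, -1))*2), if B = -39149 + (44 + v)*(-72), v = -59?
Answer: 304552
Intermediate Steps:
B = -38069 (B = -39149 + (44 - 59)*(-72) = -39149 - 15*(-72) = -39149 + 1080 = -38069)
B*((-3 + X(-1, -1))*2) = -38069*(-3 - 1)*2 = -(-152276)*2 = -38069*(-8) = 304552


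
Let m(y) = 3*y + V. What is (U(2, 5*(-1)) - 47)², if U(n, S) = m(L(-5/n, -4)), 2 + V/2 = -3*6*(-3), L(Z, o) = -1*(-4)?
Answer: 4761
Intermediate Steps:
L(Z, o) = 4
V = 104 (V = -4 + 2*(-3*6*(-3)) = -4 + 2*(-18*(-3)) = -4 + 2*54 = -4 + 108 = 104)
m(y) = 104 + 3*y (m(y) = 3*y + 104 = 104 + 3*y)
U(n, S) = 116 (U(n, S) = 104 + 3*4 = 104 + 12 = 116)
(U(2, 5*(-1)) - 47)² = (116 - 47)² = 69² = 4761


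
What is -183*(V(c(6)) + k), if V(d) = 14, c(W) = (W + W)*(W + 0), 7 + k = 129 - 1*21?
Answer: -21045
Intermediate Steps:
k = 101 (k = -7 + (129 - 1*21) = -7 + (129 - 21) = -7 + 108 = 101)
c(W) = 2*W² (c(W) = (2*W)*W = 2*W²)
-183*(V(c(6)) + k) = -183*(14 + 101) = -183*115 = -21045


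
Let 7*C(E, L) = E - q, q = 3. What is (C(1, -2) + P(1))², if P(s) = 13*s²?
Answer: 7921/49 ≈ 161.65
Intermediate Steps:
C(E, L) = -3/7 + E/7 (C(E, L) = (E - 1*3)/7 = (E - 3)/7 = (-3 + E)/7 = -3/7 + E/7)
(C(1, -2) + P(1))² = ((-3/7 + (⅐)*1) + 13*1²)² = ((-3/7 + ⅐) + 13*1)² = (-2/7 + 13)² = (89/7)² = 7921/49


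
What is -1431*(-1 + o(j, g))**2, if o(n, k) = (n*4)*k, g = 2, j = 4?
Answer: -1375191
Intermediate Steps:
o(n, k) = 4*k*n (o(n, k) = (4*n)*k = 4*k*n)
-1431*(-1 + o(j, g))**2 = -1431*(-1 + 4*2*4)**2 = -1431*(-1 + 32)**2 = -1431*31**2 = -1431*961 = -1375191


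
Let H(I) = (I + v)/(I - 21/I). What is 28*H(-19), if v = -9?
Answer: 3724/85 ≈ 43.812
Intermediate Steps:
H(I) = (-9 + I)/(I - 21/I) (H(I) = (I - 9)/(I - 21/I) = (-9 + I)/(I - 21/I))
28*H(-19) = 28*(-19*(-9 - 19)/(-21 + (-19)²)) = 28*(-19*(-28)/(-21 + 361)) = 28*(-19*(-28)/340) = 28*(-19*1/340*(-28)) = 28*(133/85) = 3724/85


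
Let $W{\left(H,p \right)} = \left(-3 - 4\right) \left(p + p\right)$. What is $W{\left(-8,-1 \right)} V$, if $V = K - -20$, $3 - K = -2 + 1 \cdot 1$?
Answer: $336$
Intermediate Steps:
$W{\left(H,p \right)} = - 14 p$ ($W{\left(H,p \right)} = - 7 \cdot 2 p = - 14 p$)
$K = 4$ ($K = 3 - \left(-2 + 1 \cdot 1\right) = 3 - \left(-2 + 1\right) = 3 - -1 = 3 + 1 = 4$)
$V = 24$ ($V = 4 - -20 = 4 + 20 = 24$)
$W{\left(-8,-1 \right)} V = \left(-14\right) \left(-1\right) 24 = 14 \cdot 24 = 336$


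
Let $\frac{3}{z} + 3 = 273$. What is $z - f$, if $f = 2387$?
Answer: $- \frac{214829}{90} \approx -2387.0$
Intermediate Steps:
$z = \frac{1}{90}$ ($z = \frac{3}{-3 + 273} = \frac{3}{270} = 3 \cdot \frac{1}{270} = \frac{1}{90} \approx 0.011111$)
$z - f = \frac{1}{90} - 2387 = - \frac{214829}{90}$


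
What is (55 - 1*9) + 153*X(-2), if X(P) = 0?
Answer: 46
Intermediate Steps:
(55 - 1*9) + 153*X(-2) = (55 - 1*9) + 153*0 = (55 - 9) + 0 = 46 + 0 = 46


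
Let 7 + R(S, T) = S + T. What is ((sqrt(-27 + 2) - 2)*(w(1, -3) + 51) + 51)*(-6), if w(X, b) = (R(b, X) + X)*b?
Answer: 594 - 2250*I ≈ 594.0 - 2250.0*I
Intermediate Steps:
R(S, T) = -7 + S + T (R(S, T) = -7 + (S + T) = -7 + S + T)
w(X, b) = b*(-7 + b + 2*X) (w(X, b) = ((-7 + b + X) + X)*b = ((-7 + X + b) + X)*b = (-7 + b + 2*X)*b = b*(-7 + b + 2*X))
((sqrt(-27 + 2) - 2)*(w(1, -3) + 51) + 51)*(-6) = ((sqrt(-27 + 2) - 2)*(-3*(-7 - 3 + 2*1) + 51) + 51)*(-6) = ((sqrt(-25) - 2)*(-3*(-7 - 3 + 2) + 51) + 51)*(-6) = ((5*I - 2)*(-3*(-8) + 51) + 51)*(-6) = ((-2 + 5*I)*(24 + 51) + 51)*(-6) = ((-2 + 5*I)*75 + 51)*(-6) = ((-150 + 375*I) + 51)*(-6) = (-99 + 375*I)*(-6) = 594 - 2250*I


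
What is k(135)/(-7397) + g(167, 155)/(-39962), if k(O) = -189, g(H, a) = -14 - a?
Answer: 677147/22738378 ≈ 0.029780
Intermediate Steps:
k(135)/(-7397) + g(167, 155)/(-39962) = -189/(-7397) + (-14 - 1*155)/(-39962) = -189*(-1/7397) + (-14 - 155)*(-1/39962) = 189/7397 - 169*(-1/39962) = 189/7397 + 13/3074 = 677147/22738378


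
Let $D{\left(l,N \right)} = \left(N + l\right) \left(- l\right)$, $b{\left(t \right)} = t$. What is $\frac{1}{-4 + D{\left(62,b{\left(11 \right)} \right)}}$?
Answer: $- \frac{1}{4530} \approx -0.00022075$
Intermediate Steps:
$D{\left(l,N \right)} = - l \left(N + l\right)$
$\frac{1}{-4 + D{\left(62,b{\left(11 \right)} \right)}} = \frac{1}{-4 - 62 \left(11 + 62\right)} = \frac{1}{-4 - 62 \cdot 73} = \frac{1}{-4 - 4526} = \frac{1}{-4530} = - \frac{1}{4530}$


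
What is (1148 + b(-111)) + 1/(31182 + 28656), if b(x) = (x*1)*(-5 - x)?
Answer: -635359883/59838 ≈ -10618.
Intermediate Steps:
b(x) = x*(-5 - x)
(1148 + b(-111)) + 1/(31182 + 28656) = (1148 - 1*(-111)*(5 - 111)) + 1/(31182 + 28656) = (1148 - 1*(-111)*(-106)) + 1/59838 = (1148 - 11766) + 1/59838 = -10618 + 1/59838 = -635359883/59838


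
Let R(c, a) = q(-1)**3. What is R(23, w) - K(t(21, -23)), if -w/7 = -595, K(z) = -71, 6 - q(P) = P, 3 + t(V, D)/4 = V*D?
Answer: 414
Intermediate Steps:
t(V, D) = -12 + 4*D*V (t(V, D) = -12 + 4*(V*D) = -12 + 4*(D*V) = -12 + 4*D*V)
q(P) = 6 - P
w = 4165 (w = -7*(-595) = 4165)
R(c, a) = 343 (R(c, a) = (6 - 1*(-1))**3 = (6 + 1)**3 = 7**3 = 343)
R(23, w) - K(t(21, -23)) = 343 - 1*(-71) = 343 + 71 = 414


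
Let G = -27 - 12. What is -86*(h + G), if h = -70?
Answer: 9374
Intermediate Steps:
G = -39
-86*(h + G) = -86*(-70 - 39) = -86*(-109) = 9374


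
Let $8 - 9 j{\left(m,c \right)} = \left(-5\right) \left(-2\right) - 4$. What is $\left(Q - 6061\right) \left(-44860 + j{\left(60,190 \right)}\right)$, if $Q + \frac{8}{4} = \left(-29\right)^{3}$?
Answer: $\frac{12294629576}{9} \approx 1.3661 \cdot 10^{9}$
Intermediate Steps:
$j{\left(m,c \right)} = \frac{2}{9}$ ($j{\left(m,c \right)} = \frac{8}{9} - \frac{\left(-5\right) \left(-2\right) - 4}{9} = \frac{8}{9} - \frac{10 - 4}{9} = \frac{8}{9} - \frac{2}{3} = \frac{2}{9}$)
$Q = -24391$ ($Q = -2 + \left(-29\right)^{3} = -2 - 24389 = -24391$)
$\left(Q - 6061\right) \left(-44860 + j{\left(60,190 \right)}\right) = \left(-24391 - 6061\right) \left(-44860 + \frac{2}{9}\right) = \left(-30452\right) \left(- \frac{403738}{9}\right) = \frac{12294629576}{9}$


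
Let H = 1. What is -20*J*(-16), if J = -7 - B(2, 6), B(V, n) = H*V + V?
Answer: -3520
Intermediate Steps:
B(V, n) = 2*V (B(V, n) = 1*V + V = V + V = 2*V)
J = -11 (J = -7 - 2*2 = -7 - 1*4 = -7 - 4 = -11)
-20*J*(-16) = -20*(-11)*(-16) = 220*(-16) = -3520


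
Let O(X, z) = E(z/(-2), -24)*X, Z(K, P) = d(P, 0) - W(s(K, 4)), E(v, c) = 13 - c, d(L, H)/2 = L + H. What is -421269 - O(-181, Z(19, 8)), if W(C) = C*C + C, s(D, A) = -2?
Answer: -414572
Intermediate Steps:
d(L, H) = 2*H + 2*L (d(L, H) = 2*(L + H) = 2*(H + L) = 2*H + 2*L)
W(C) = C + C² (W(C) = C² + C = C + C²)
Z(K, P) = -2 + 2*P (Z(K, P) = (2*0 + 2*P) - (-2)*(1 - 2) = (0 + 2*P) - (-2)*(-1) = 2*P - 1*2 = 2*P - 2 = -2 + 2*P)
O(X, z) = 37*X (O(X, z) = (13 - 1*(-24))*X = (13 + 24)*X = 37*X)
-421269 - O(-181, Z(19, 8)) = -421269 - 37*(-181) = -421269 - 1*(-6697) = -421269 + 6697 = -414572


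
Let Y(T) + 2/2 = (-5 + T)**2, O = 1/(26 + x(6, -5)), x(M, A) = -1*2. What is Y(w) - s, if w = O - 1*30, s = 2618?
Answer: -804623/576 ≈ -1396.9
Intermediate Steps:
x(M, A) = -2
O = 1/24 (O = 1/(26 - 2) = 1/24 ≈ 0.041667)
w = -719/24 (w = 1/24 - 1*30 = 1/24 - 30 = -719/24 ≈ -29.958)
Y(T) = -1 + (-5 + T)**2
Y(w) - s = (-1 + (-5 - 719/24)**2) - 1*2618 = (-1 + (-839/24)**2) - 2618 = (-1 + 703921/576) - 2618 = 703345/576 - 2618 = -804623/576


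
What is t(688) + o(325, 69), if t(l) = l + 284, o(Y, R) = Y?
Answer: 1297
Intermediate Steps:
t(l) = 284 + l
t(688) + o(325, 69) = (284 + 688) + 325 = 972 + 325 = 1297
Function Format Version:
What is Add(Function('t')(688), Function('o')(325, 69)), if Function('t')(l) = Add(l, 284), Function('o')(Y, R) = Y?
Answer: 1297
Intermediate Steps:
Function('t')(l) = Add(284, l)
Add(Function('t')(688), Function('o')(325, 69)) = Add(Add(284, 688), 325) = Add(972, 325) = 1297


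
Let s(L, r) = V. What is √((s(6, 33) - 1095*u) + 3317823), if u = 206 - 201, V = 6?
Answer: √3312354 ≈ 1820.0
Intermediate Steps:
s(L, r) = 6
u = 5
√((s(6, 33) - 1095*u) + 3317823) = √((6 - 1095*5) + 3317823) = √((6 - 5475) + 3317823) = √(-5469 + 3317823) = √3312354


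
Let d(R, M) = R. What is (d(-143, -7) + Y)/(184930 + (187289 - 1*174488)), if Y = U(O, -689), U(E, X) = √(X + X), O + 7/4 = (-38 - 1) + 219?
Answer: -143/197731 + I*√1378/197731 ≈ -0.0007232 + 0.00018774*I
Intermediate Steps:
O = 713/4 (O = -7/4 + ((-38 - 1) + 219) = -7/4 + (-39 + 219) = -7/4 + 180 = 713/4 ≈ 178.25)
U(E, X) = √2*√X (U(E, X) = √(2*X) = √2*√X)
Y = I*√1378 (Y = √2*√(-689) = √2*(I*√689) = I*√1378 ≈ 37.121*I)
(d(-143, -7) + Y)/(184930 + (187289 - 1*174488)) = (-143 + I*√1378)/(184930 + (187289 - 1*174488)) = (-143 + I*√1378)/(184930 + (187289 - 174488)) = (-143 + I*√1378)/(184930 + 12801) = (-143 + I*√1378)/197731 = (-143 + I*√1378)*(1/197731) = -143/197731 + I*√1378/197731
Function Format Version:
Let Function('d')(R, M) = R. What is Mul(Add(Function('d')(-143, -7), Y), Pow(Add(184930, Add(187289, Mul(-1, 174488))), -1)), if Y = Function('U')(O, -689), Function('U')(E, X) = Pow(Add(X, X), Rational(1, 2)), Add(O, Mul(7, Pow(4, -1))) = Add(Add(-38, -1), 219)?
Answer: Add(Rational(-143, 197731), Mul(Rational(1, 197731), I, Pow(1378, Rational(1, 2)))) ≈ Add(-0.00072320, Mul(0.00018774, I))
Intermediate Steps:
O = Rational(713, 4) (O = Add(Rational(-7, 4), Add(Add(-38, -1), 219)) = Add(Rational(-7, 4), Add(-39, 219)) = Add(Rational(-7, 4), 180) = Rational(713, 4) ≈ 178.25)
Function('U')(E, X) = Mul(Pow(2, Rational(1, 2)), Pow(X, Rational(1, 2))) (Function('U')(E, X) = Pow(Mul(2, X), Rational(1, 2)) = Mul(Pow(2, Rational(1, 2)), Pow(X, Rational(1, 2))))
Y = Mul(I, Pow(1378, Rational(1, 2))) (Y = Mul(Pow(2, Rational(1, 2)), Pow(-689, Rational(1, 2))) = Mul(Pow(2, Rational(1, 2)), Mul(I, Pow(689, Rational(1, 2)))) = Mul(I, Pow(1378, Rational(1, 2))) ≈ Mul(37.121, I))
Mul(Add(Function('d')(-143, -7), Y), Pow(Add(184930, Add(187289, Mul(-1, 174488))), -1)) = Mul(Add(-143, Mul(I, Pow(1378, Rational(1, 2)))), Pow(Add(184930, Add(187289, Mul(-1, 174488))), -1)) = Mul(Add(-143, Mul(I, Pow(1378, Rational(1, 2)))), Pow(Add(184930, Add(187289, -174488)), -1)) = Mul(Add(-143, Mul(I, Pow(1378, Rational(1, 2)))), Pow(Add(184930, 12801), -1)) = Mul(Add(-143, Mul(I, Pow(1378, Rational(1, 2)))), Pow(197731, -1)) = Mul(Add(-143, Mul(I, Pow(1378, Rational(1, 2)))), Rational(1, 197731)) = Add(Rational(-143, 197731), Mul(Rational(1, 197731), I, Pow(1378, Rational(1, 2))))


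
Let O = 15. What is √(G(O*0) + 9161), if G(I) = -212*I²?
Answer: √9161 ≈ 95.713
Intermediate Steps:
√(G(O*0) + 9161) = √(-212*(15*0)² + 9161) = √(-212*0² + 9161) = √(-212*0 + 9161) = √(0 + 9161) = √9161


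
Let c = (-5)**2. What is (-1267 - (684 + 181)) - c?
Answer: -2157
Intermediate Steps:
c = 25
(-1267 - (684 + 181)) - c = (-1267 - (684 + 181)) - 1*25 = (-1267 - 1*865) - 25 = (-1267 - 865) - 25 = -2132 - 25 = -2157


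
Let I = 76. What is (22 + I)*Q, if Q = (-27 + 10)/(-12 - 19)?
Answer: 1666/31 ≈ 53.742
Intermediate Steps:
Q = 17/31 (Q = -17/(-31) = -17*(-1/31) = 17/31 ≈ 0.54839)
(22 + I)*Q = (22 + 76)*(17/31) = 98*(17/31) = 1666/31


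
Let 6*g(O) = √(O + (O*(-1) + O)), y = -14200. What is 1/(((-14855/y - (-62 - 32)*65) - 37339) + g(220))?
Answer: -2266849662840/70789076265127889 - 24196800*√55/70789076265127889 ≈ -3.2025e-5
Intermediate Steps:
g(O) = √O/6 (g(O) = √(O + (O*(-1) + O))/6 = √(O + (-O + O))/6 = √(O + 0)/6 = √O/6)
1/(((-14855/y - (-62 - 32)*65) - 37339) + g(220)) = 1/(((-14855/(-14200) - (-62 - 32)*65) - 37339) + √220/6) = 1/(((-14855*(-1/14200) - (-94)*65) - 37339) + (2*√55)/6) = 1/(((2971/2840 - 1*(-6110)) - 37339) + √55/3) = 1/(((2971/2840 + 6110) - 37339) + √55/3) = 1/((17355371/2840 - 37339) + √55/3) = 1/(-88687389/2840 + √55/3)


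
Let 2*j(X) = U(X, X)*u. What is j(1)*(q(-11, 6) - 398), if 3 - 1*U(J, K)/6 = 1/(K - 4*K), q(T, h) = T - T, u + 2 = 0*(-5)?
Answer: 7960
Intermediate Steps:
u = -2 (u = -2 + 0*(-5) = -2 + 0 = -2)
q(T, h) = 0
U(J, K) = 18 + 2/K (U(J, K) = 18 - 6/(K - 4*K) = 18 - 6*(-1/(3*K)) = 18 - (-2)/K = 18 + 2/K)
j(X) = -18 - 2/X (j(X) = ((18 + 2/X)*(-2))/2 = (-36 - 4/X)/2 = -18 - 2/X)
j(1)*(q(-11, 6) - 398) = (-18 - 2/1)*(0 - 398) = (-18 - 2*1)*(-398) = (-18 - 2)*(-398) = -20*(-398) = 7960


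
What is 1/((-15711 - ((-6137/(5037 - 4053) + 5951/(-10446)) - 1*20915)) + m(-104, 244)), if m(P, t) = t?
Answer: 571048/3114956331 ≈ 0.00018332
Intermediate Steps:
1/((-15711 - ((-6137/(5037 - 4053) + 5951/(-10446)) - 1*20915)) + m(-104, 244)) = 1/((-15711 - ((-6137/(5037 - 4053) + 5951/(-10446)) - 1*20915)) + 244) = 1/((-15711 - ((-6137/984 + 5951*(-1/10446)) - 20915)) + 244) = 1/((-15711 - ((-6137*1/984 - 5951/10446) - 20915)) + 244) = 1/((-15711 - ((-6137/984 - 5951/10446) - 20915)) + 244) = 1/((-15711 - (-3886827/571048 - 20915)) + 244) = 1/((-15711 - 1*(-11947355747/571048)) + 244) = 1/((-15711 + 11947355747/571048) + 244) = 1/(2975620619/571048 + 244) = 1/(3114956331/571048) = 571048/3114956331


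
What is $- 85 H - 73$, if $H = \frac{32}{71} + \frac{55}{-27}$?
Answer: $\frac{118544}{1917} \approx 61.838$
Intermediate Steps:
$H = - \frac{3041}{1917}$ ($H = 32 \cdot \frac{1}{71} + 55 \left(- \frac{1}{27}\right) = \frac{32}{71} - \frac{55}{27} = - \frac{3041}{1917} \approx -1.5863$)
$- 85 H - 73 = \left(-85\right) \left(- \frac{3041}{1917}\right) - 73 = \frac{258485}{1917} - 73 = \frac{118544}{1917}$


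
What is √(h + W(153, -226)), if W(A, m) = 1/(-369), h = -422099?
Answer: 2*I*√1596483953/123 ≈ 649.69*I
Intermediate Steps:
W(A, m) = -1/369
√(h + W(153, -226)) = √(-422099 - 1/369) = √(-155754532/369) = 2*I*√1596483953/123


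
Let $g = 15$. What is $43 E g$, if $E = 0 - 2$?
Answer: $-1290$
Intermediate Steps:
$E = -2$ ($E = 0 - 2 = -2$)
$43 E g = 43 \left(\left(-2\right) 15\right) = 43 \left(-30\right) = -1290$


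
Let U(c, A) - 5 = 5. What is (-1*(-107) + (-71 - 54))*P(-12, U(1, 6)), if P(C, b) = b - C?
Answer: -396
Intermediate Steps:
U(c, A) = 10 (U(c, A) = 5 + 5 = 10)
(-1*(-107) + (-71 - 54))*P(-12, U(1, 6)) = (-1*(-107) + (-71 - 54))*(10 - 1*(-12)) = (107 - 125)*(10 + 12) = -18*22 = -396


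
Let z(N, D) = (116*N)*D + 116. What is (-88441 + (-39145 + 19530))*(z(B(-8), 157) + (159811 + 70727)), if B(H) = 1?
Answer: -26891464496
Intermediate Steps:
z(N, D) = 116 + 116*D*N (z(N, D) = 116*D*N + 116 = 116 + 116*D*N)
(-88441 + (-39145 + 19530))*(z(B(-8), 157) + (159811 + 70727)) = (-88441 + (-39145 + 19530))*((116 + 116*157*1) + (159811 + 70727)) = (-88441 - 19615)*((116 + 18212) + 230538) = -108056*(18328 + 230538) = -108056*248866 = -26891464496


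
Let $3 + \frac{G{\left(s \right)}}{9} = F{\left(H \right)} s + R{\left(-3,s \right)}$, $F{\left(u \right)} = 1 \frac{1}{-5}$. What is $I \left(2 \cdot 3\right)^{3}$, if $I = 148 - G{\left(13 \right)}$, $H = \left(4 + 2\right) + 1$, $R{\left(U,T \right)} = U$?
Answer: $\frac{243432}{5} \approx 48686.0$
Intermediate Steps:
$H = 7$ ($H = 6 + 1 = 7$)
$F{\left(u \right)} = - \frac{1}{5}$ ($F{\left(u \right)} = 1 \left(- \frac{1}{5}\right) = - \frac{1}{5}$)
$G{\left(s \right)} = -54 - \frac{9 s}{5}$ ($G{\left(s \right)} = -27 + 9 \left(- \frac{s}{5} - 3\right) = -27 + 9 \left(-3 - \frac{s}{5}\right) = -27 - \left(27 + \frac{9 s}{5}\right) = -54 - \frac{9 s}{5}$)
$I = \frac{1127}{5}$ ($I = 148 - \left(-54 - \frac{117}{5}\right) = 148 - - \frac{387}{5} = 148 + \frac{387}{5} = \frac{1127}{5} \approx 225.4$)
$I \left(2 \cdot 3\right)^{3} = \frac{1127 \left(2 \cdot 3\right)^{3}}{5} = \frac{1127 \cdot 6^{3}}{5} = \frac{1127}{5} \cdot 216 = \frac{243432}{5}$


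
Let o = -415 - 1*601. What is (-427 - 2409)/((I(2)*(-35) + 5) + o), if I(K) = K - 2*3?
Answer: 2836/871 ≈ 3.2560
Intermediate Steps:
o = -1016 (o = -415 - 601 = -1016)
I(K) = -6 + K (I(K) = K - 6 = -6 + K)
(-427 - 2409)/((I(2)*(-35) + 5) + o) = (-427 - 2409)/(((-6 + 2)*(-35) + 5) - 1016) = -2836/((-4*(-35) + 5) - 1016) = -2836/((140 + 5) - 1016) = -2836/(145 - 1016) = -2836/(-871) = -2836*(-1/871) = 2836/871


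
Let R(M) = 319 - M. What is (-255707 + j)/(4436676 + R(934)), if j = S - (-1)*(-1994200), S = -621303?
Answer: -957070/1478687 ≈ -0.64724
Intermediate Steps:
j = -2615503 (j = -621303 - (-1)*(-1994200) = -621303 - 1*1994200 = -621303 - 1994200 = -2615503)
(-255707 + j)/(4436676 + R(934)) = (-255707 - 2615503)/(4436676 + (319 - 1*934)) = -2871210/(4436676 + (319 - 934)) = -2871210/(4436676 - 615) = -2871210/4436061 = -2871210*1/4436061 = -957070/1478687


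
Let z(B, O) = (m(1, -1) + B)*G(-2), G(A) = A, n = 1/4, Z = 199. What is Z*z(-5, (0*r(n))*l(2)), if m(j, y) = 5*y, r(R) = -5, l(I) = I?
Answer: 3980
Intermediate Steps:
n = ¼ ≈ 0.25000
z(B, O) = 10 - 2*B (z(B, O) = (5*(-1) + B)*(-2) = (-5 + B)*(-2) = 10 - 2*B)
Z*z(-5, (0*r(n))*l(2)) = 199*(10 - 2*(-5)) = 199*(10 + 10) = 199*20 = 3980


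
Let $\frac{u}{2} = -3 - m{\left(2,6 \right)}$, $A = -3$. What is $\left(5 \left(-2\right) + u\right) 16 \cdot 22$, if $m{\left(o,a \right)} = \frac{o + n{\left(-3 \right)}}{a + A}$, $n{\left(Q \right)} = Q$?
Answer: $- \frac{16192}{3} \approx -5397.3$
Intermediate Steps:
$m{\left(o,a \right)} = \frac{-3 + o}{-3 + a}$ ($m{\left(o,a \right)} = \frac{o - 3}{a - 3} = \frac{-3 + o}{-3 + a}$)
$u = - \frac{16}{3}$ ($u = 2 \left(-3 - \frac{-3 + 2}{-3 + 6}\right) = 2 \left(-3 - \frac{1}{3} \left(-1\right)\right) = 2 \left(-3 - - \frac{1}{3}\right) = 2 \left(-3 + \frac{1}{3}\right) = 2 \left(- \frac{8}{3}\right) = - \frac{16}{3} \approx -5.3333$)
$\left(5 \left(-2\right) + u\right) 16 \cdot 22 = \left(5 \left(-2\right) - \frac{16}{3}\right) 16 \cdot 22 = \left(-10 - \frac{16}{3}\right) 16 \cdot 22 = \left(- \frac{46}{3}\right) 16 \cdot 22 = \left(- \frac{736}{3}\right) 22 = - \frac{16192}{3}$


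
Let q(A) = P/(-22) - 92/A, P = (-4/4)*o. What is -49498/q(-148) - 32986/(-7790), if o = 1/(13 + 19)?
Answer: -5021648941183/63211955 ≈ -79442.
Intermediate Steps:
o = 1/32 ≈ 0.031250
P = -1/32 (P = -4/4*(1/32) = -4*¼*(1/32) = -1*1/32 = -1/32 ≈ -0.031250)
q(A) = 1/704 - 92/A (q(A) = -1/32/(-22) - 92/A = -1/32*(-1/22) - 92/A = 1/704 - 92/A)
-49498/q(-148) - 32986/(-7790) = -49498*(-104192/(-64768 - 148)) - 32986/(-7790) = -49498/((1/704)*(-1/148)*(-64916)) - 32986*(-1/7790) = -49498/16229/26048 + 16493/3895 = -49498*26048/16229 + 16493/3895 = -1289323904/16229 + 16493/3895 = -5021648941183/63211955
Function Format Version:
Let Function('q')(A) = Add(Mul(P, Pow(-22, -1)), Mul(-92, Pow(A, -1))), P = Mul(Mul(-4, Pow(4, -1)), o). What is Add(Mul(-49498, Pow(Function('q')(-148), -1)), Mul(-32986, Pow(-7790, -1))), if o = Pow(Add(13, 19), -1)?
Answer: Rational(-5021648941183, 63211955) ≈ -79442.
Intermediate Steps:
o = Rational(1, 32) (o = Pow(32, -1) = Rational(1, 32) ≈ 0.031250)
P = Rational(-1, 32) (P = Mul(Mul(-4, Pow(4, -1)), Rational(1, 32)) = Mul(Mul(-4, Rational(1, 4)), Rational(1, 32)) = Mul(-1, Rational(1, 32)) = Rational(-1, 32) ≈ -0.031250)
Function('q')(A) = Add(Rational(1, 704), Mul(-92, Pow(A, -1))) (Function('q')(A) = Add(Mul(Rational(-1, 32), Pow(-22, -1)), Mul(-92, Pow(A, -1))) = Add(Mul(Rational(-1, 32), Rational(-1, 22)), Mul(-92, Pow(A, -1))) = Add(Rational(1, 704), Mul(-92, Pow(A, -1))))
Add(Mul(-49498, Pow(Function('q')(-148), -1)), Mul(-32986, Pow(-7790, -1))) = Add(Mul(-49498, Pow(Mul(Rational(1, 704), Pow(-148, -1), Add(-64768, -148)), -1)), Mul(-32986, Pow(-7790, -1))) = Add(Mul(-49498, Pow(Mul(Rational(1, 704), Rational(-1, 148), -64916), -1)), Mul(-32986, Rational(-1, 7790))) = Add(Mul(-49498, Pow(Rational(16229, 26048), -1)), Rational(16493, 3895)) = Add(Mul(-49498, Rational(26048, 16229)), Rational(16493, 3895)) = Add(Rational(-1289323904, 16229), Rational(16493, 3895)) = Rational(-5021648941183, 63211955)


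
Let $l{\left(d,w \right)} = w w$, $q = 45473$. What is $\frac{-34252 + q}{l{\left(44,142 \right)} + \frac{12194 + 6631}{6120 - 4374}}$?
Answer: $\frac{133278}{239627} \approx 0.55619$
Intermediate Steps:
$l{\left(d,w \right)} = w^{2}$
$\frac{-34252 + q}{l{\left(44,142 \right)} + \frac{12194 + 6631}{6120 - 4374}} = \frac{-34252 + 45473}{142^{2} + \frac{12194 + 6631}{6120 - 4374}} = \frac{11221}{20164 + \frac{18825}{1746}} = \frac{11221}{20164 + 18825 \cdot \frac{1}{1746}} = \frac{11221}{20164 + \frac{6275}{582}} = \frac{11221}{\frac{11741723}{582}} = 11221 \cdot \frac{582}{11741723} = \frac{133278}{239627}$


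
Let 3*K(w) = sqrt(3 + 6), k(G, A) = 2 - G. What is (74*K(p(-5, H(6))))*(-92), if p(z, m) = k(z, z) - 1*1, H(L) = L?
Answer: -6808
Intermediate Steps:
p(z, m) = 1 - z (p(z, m) = (2 - z) - 1*1 = (2 - z) - 1 = 1 - z)
K(w) = 1 (K(w) = sqrt(3 + 6)/3 = sqrt(9)/3 = (1/3)*3 = 1)
(74*K(p(-5, H(6))))*(-92) = (74*1)*(-92) = 74*(-92) = -6808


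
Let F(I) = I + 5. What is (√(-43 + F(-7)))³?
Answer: -135*I*√5 ≈ -301.87*I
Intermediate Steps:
F(I) = 5 + I
(√(-43 + F(-7)))³ = (√(-43 + (5 - 7)))³ = (√(-43 - 2))³ = (√(-45))³ = (3*I*√5)³ = -135*I*√5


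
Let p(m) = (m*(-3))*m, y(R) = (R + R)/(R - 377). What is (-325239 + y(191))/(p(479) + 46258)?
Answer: 30247418/59712045 ≈ 0.50655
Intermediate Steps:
y(R) = 2*R/(-377 + R) (y(R) = (2*R)/(-377 + R) = 2*R/(-377 + R))
p(m) = -3*m**2 (p(m) = (-3*m)*m = -3*m**2)
(-325239 + y(191))/(p(479) + 46258) = (-325239 + 2*191/(-377 + 191))/(-3*479**2 + 46258) = (-325239 + 2*191/(-186))/(-3*229441 + 46258) = (-325239 + 2*191*(-1/186))/(-688323 + 46258) = (-325239 - 191/93)/(-642065) = -30247418/93*(-1/642065) = 30247418/59712045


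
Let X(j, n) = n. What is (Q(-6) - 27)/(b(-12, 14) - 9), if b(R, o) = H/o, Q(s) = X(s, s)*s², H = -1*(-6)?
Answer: 567/20 ≈ 28.350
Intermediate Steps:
H = 6
Q(s) = s³ (Q(s) = s*s² = s³)
b(R, o) = 6/o
(Q(-6) - 27)/(b(-12, 14) - 9) = ((-6)³ - 27)/(6/14 - 9) = (-216 - 27)/(6*(1/14) - 9) = -243/(3/7 - 9) = -243/(-60/7) = -243*(-7/60) = 567/20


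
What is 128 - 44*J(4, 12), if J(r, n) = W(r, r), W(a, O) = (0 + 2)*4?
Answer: -224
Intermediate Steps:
W(a, O) = 8 (W(a, O) = 2*4 = 8)
J(r, n) = 8
128 - 44*J(4, 12) = 128 - 44*8 = 128 - 352 = -224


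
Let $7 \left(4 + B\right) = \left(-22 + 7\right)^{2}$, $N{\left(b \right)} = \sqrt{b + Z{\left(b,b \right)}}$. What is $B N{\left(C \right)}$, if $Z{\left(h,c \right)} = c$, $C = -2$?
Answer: $\frac{394 i}{7} \approx 56.286 i$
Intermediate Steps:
$N{\left(b \right)} = \sqrt{2} \sqrt{b}$ ($N{\left(b \right)} = \sqrt{b + b} = \sqrt{2 b} = \sqrt{2} \sqrt{b}$)
$B = \frac{197}{7}$ ($B = -4 + \frac{\left(-22 + 7\right)^{2}}{7} = -4 + \frac{\left(-15\right)^{2}}{7} = -4 + \frac{1}{7} \cdot 225 = -4 + \frac{225}{7} = \frac{197}{7} \approx 28.143$)
$B N{\left(C \right)} = \frac{197 \sqrt{2} \sqrt{-2}}{7} = \frac{197 \sqrt{2} i \sqrt{2}}{7} = \frac{197 \cdot 2 i}{7} = \frac{394 i}{7}$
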